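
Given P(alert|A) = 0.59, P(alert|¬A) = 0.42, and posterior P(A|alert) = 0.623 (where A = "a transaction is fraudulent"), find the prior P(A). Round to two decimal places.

In odds form, posterior odds = prior odds × likelihood ratio, so prior odds = posterior odds ÷ LR.
Posterior odds = 0.623/(1−0.623) = 1.6525. LR = 0.59/0.42 = 1.4048.
Prior odds = 1.6525/1.4048 = 1.1763, so P(A) = 1.1763/(1+1.1763) ≈ 0.54.

P(A) = 0.54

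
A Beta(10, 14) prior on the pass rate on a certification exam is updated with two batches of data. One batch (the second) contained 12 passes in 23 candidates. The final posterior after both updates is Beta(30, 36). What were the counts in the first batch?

8 passes and 11 failures

Sequential conjugate updates are equivalent to a single update on the pooled data, so total successes = posterior α − prior α and total failures = posterior β − prior β.
Total across both batches: 30−10=20 passes, 36−14=22 failures.
Subtract the second batch: 20−12=8 passes and 22−11=11 failures.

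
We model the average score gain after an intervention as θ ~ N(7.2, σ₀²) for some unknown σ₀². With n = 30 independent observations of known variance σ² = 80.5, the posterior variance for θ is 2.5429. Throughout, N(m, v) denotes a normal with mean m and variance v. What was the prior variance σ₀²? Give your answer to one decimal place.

Posterior precision equals prior precision plus data precision: 1/σ_n² = 1/σ₀² + n/σ².
So 1/σ₀² = 1/2.5429 − 30/80.5 = 0.393252 − 0.372671 = 0.020581.
Hence σ₀² = 1/0.020581 ≈ 48.6.

σ₀² = 48.6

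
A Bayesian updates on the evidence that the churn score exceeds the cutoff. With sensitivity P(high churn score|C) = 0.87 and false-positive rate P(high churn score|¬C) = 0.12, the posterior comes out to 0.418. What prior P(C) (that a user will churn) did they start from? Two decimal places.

Bayes' rule in odds form gives O(C|E) = O(C)·[P(E|C)/P(E|¬C)], hence O(C) = O(C|E)/LR.
Posterior odds = 0.418/(1−0.418) = 0.7182. LR = 0.87/0.12 = 7.2500.
Prior odds = 0.7182/7.2500 = 0.0991, so P(C) = 0.0991/(1+0.0991) ≈ 0.09.

P(C) = 0.09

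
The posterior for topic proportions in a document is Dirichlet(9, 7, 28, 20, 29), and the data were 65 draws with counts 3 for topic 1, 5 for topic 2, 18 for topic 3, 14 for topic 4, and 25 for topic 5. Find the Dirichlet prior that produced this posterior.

For a Dirichlet(α) prior with multinomial counts c, the posterior is Dirichlet(α + c) componentwise.
Subtract each count from the matching posterior parameter: 9−3=6, 7−5=2, 28−18=10, 20−14=6, 29−25=4.

Dirichlet(6, 2, 10, 6, 4)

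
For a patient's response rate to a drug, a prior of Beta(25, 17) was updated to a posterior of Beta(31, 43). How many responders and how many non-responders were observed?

6 responders and 26 non-responders

Under Beta–binomial conjugacy the posterior parameters are (a+s, b+f).
So s = 31 − 25 = 6 and f = 43 − 17 = 26.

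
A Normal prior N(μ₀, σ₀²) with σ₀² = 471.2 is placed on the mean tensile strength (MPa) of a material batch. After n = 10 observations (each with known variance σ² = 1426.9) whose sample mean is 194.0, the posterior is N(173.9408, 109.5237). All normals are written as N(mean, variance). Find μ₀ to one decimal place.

With known observation variance, the Normal–Normal posterior has precision τ_n = τ₀ + n/σ² and mean μ_n = (τ₀μ₀ + (n/σ²)x̄)/τ_n.
Here τ₀ = 1/471.2 = 0.002122 and τ_data = 10/1426.9 = 0.007008, so τ_n = 0.009130.
Rearranging for μ₀: μ₀ = (μ_n·τ_n − τ_data·x̄)/τ₀ = (173.9408·0.009130 − 0.007008·194.0) / 0.002122 = 0.228528/0.002122 ≈ 107.7.

μ₀ = 107.7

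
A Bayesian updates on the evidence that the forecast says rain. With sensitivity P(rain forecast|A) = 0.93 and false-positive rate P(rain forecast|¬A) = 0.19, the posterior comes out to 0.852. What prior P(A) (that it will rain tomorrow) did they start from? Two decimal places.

P(A) = 0.54

In odds form, posterior odds = prior odds × likelihood ratio, so prior odds = posterior odds ÷ LR.
Posterior odds = 0.852/(1−0.852) = 5.7568. LR = 0.93/0.19 = 4.8947.
Prior odds = 5.7568/4.8947 = 1.1761, so P(A) = 1.1761/(1+1.1761) ≈ 0.54.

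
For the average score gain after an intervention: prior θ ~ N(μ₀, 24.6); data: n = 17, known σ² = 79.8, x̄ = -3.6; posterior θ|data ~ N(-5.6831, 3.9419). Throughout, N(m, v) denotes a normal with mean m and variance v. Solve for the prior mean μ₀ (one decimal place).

With known observation variance, the Normal–Normal posterior has precision τ_n = τ₀ + n/σ² and mean μ_n = (τ₀μ₀ + (n/σ²)x̄)/τ_n.
Here τ₀ = 1/24.6 = 0.040650 and τ_data = 17/79.8 = 0.213033, so τ_n = 0.253683.
Rearranging for μ₀: μ₀ = (μ_n·τ_n − τ_data·x̄)/τ₀ = (-5.6831·0.253683 − 0.213033·-3.6) / 0.040650 = -0.674787/0.040650 ≈ -16.6.

μ₀ = -16.6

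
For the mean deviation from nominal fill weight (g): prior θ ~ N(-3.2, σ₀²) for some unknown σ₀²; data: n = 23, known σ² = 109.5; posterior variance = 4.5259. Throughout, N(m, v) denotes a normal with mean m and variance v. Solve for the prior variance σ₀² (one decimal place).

σ₀² = 91.7

Posterior precision equals prior precision plus data precision: 1/σ_n² = 1/σ₀² + n/σ².
So 1/σ₀² = 1/4.5259 − 23/109.5 = 0.220951 − 0.210046 = 0.010905.
Hence σ₀² = 1/0.010905 ≈ 91.7.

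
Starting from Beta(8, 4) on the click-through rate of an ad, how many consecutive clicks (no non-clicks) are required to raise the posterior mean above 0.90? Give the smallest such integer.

k = 29

After k clicks and 0 non-clicks the posterior is Beta(8+k, 4), with mean (8+k)/(8+4+k).
Set (8+k)/(12+k) > 0.90 and solve: k > (0.90·12 − 8)/(1 − 0.90) = 28.000.
The smallest integer exceeding 28.000 is 29, and checking k=29: (37)/(41) = 0.9024 > 0.90.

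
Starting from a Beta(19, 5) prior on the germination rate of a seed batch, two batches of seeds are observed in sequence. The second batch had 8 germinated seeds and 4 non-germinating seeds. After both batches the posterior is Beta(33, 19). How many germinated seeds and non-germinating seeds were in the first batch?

6 germinated seeds and 10 non-germinating seeds

Because Beta–binomial updating is additive in the counts, the combined data contributed (α_post−α_prior, β_post−β_prior) successes and failures.
Total across both batches: 33−19=14 germinated seeds, 19−5=14 non-germinating seeds.
Subtract the second batch: 14−8=6 germinated seeds and 14−4=10 non-germinating seeds.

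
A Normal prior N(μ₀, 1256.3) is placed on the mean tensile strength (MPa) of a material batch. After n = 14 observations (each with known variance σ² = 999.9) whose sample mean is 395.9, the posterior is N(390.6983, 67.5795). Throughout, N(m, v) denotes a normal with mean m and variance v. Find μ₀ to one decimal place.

μ₀ = 299.2

The posterior mean is a precision-weighted average: μ_n = (τ₀μ₀ + τ_data·x̄)/(τ₀+τ_data), with τ₀=1/σ₀² and τ_data=n/σ².
Here τ₀ = 1/1256.3 = 0.000796 and τ_data = 14/999.9 = 0.014001, so τ_n = 0.014797.
Rearranging for μ₀: μ₀ = (μ_n·τ_n − τ_data·x̄)/τ₀ = (390.6983·0.014797 − 0.014001·395.9) / 0.000796 = 0.238167/0.000796 ≈ 299.2.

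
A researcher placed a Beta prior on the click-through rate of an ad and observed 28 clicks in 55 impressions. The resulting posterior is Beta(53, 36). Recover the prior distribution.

Beta(25, 9)

Under Beta–binomial conjugacy the posterior parameters are (a+s, b+f).
Subtract the data counts: 53−28=25, 36−27=9.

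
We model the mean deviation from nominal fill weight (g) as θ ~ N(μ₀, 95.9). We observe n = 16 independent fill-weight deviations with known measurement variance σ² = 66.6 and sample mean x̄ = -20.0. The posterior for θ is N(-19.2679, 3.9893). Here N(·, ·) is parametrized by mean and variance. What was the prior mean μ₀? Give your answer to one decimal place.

The posterior mean is a precision-weighted average: μ_n = (τ₀μ₀ + τ_data·x̄)/(τ₀+τ_data), with τ₀=1/σ₀² and τ_data=n/σ².
Here τ₀ = 1/95.9 = 0.010428 and τ_data = 16/66.6 = 0.240240, so τ_n = 0.250668.
Rearranging for μ₀: μ₀ = (μ_n·τ_n − τ_data·x̄)/τ₀ = (-19.2679·0.250668 − 0.240240·-20.0) / 0.010428 = -0.025046/0.010428 ≈ -2.4.

μ₀ = -2.4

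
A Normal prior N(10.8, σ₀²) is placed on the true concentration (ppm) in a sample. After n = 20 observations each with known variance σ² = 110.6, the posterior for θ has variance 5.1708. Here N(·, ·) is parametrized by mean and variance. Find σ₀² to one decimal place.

For the Normal–Normal model with known σ², precisions add: τ_n = τ₀ + n/σ².
So 1/σ₀² = 1/5.1708 − 20/110.6 = 0.193394 − 0.180832 = 0.012562.
Hence σ₀² = 1/0.012562 ≈ 79.6.

σ₀² = 79.6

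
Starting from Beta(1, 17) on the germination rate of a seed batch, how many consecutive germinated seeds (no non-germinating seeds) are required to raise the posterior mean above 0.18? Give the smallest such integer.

k = 3

After k germinated seeds and 0 non-germinating seeds the posterior is Beta(1+k, 17), with mean (1+k)/(1+17+k).
Set (1+k)/(18+k) > 0.18 and solve: k > (0.18·18 − 1)/(1 − 0.18) = 2.732.
The smallest integer exceeding 2.732 is 3.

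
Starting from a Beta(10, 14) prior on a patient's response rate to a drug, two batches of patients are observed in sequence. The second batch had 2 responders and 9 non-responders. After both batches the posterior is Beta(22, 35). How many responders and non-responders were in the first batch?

10 responders and 12 non-responders

Because Beta–binomial updating is additive in the counts, the combined data contributed (α_post−α_prior, β_post−β_prior) successes and failures.
Total across both batches: 22−10=12 responders, 35−14=21 non-responders.
Subtract the second batch: 12−2=10 responders and 21−9=12 non-responders.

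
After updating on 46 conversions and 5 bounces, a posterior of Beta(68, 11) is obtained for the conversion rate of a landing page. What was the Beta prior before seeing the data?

Beta(22, 6)

A Beta(α, β) prior with s successes and f failures in binomial data gives a Beta(α+s, β+f) posterior.
Subtract the data counts: 68−46=22, 11−5=6.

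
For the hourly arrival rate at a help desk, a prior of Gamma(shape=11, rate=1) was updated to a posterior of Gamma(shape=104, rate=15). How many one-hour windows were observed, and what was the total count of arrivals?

n = 14 one-hour windows with total 93 arrivals

A Gamma(α, β) prior (rate parametrization) on a Poisson rate with n observations summing to S gives posterior Gamma(α+S, β+n).
Matching: Σxᵢ = 104 − 11 = 93 and n = 15 − 1 = 14.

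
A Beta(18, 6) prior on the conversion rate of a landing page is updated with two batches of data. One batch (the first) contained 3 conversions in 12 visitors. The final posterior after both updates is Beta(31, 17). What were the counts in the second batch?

10 conversions and 2 bounces

Because Beta–binomial updating is additive in the counts, the combined data contributed (α_post−α_prior, β_post−β_prior) successes and failures.
Total across both batches: 31−18=13 conversions, 17−6=11 bounces.
Subtract the first batch: 13−3=10 conversions and 11−9=2 bounces.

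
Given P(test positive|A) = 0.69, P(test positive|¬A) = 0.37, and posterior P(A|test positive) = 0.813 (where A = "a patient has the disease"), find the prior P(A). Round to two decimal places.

P(A) = 0.70

Bayes' rule in odds form gives O(A|E) = O(A)·[P(E|A)/P(E|¬A)], hence O(A) = O(A|E)/LR.
Posterior odds = 0.813/(1−0.813) = 4.3476. LR = 0.69/0.37 = 1.8649.
Prior odds = 4.3476/1.8649 = 2.3313, so P(A) = 2.3313/(1+2.3313) ≈ 0.70.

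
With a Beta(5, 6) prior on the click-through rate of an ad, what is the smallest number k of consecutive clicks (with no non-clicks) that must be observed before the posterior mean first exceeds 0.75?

k = 14

After k clicks and 0 non-clicks the posterior is Beta(5+k, 6), with mean (5+k)/(5+6+k).
Set (5+k)/(11+k) > 0.75 and solve: k > (0.75·11 − 5)/(1 − 0.75) = 13.000.
The smallest integer exceeding 13.000 is 14.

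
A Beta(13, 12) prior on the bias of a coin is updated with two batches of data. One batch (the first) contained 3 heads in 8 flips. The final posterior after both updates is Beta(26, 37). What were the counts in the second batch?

Sequential conjugate updates are equivalent to a single update on the pooled data, so total successes = posterior α − prior α and total failures = posterior β − prior β.
Total across both batches: 26−13=13 heads, 37−12=25 tails.
Subtract the first batch: 13−3=10 heads and 25−5=20 tails.

10 heads and 20 tails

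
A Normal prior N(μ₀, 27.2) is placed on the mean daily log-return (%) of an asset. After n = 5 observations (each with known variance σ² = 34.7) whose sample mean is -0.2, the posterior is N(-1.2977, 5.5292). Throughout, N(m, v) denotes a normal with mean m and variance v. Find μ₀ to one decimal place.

μ₀ = -5.6

The posterior mean is a precision-weighted average: μ_n = (τ₀μ₀ + τ_data·x̄)/(τ₀+τ_data), with τ₀=1/σ₀² and τ_data=n/σ².
Here τ₀ = 1/27.2 = 0.036765 and τ_data = 5/34.7 = 0.144092, so τ_n = 0.180857.
Rearranging for μ₀: μ₀ = (μ_n·τ_n − τ_data·x̄)/τ₀ = (-1.2977·0.180857 − 0.144092·-0.2) / 0.036765 = -0.205880/0.036765 ≈ -5.6.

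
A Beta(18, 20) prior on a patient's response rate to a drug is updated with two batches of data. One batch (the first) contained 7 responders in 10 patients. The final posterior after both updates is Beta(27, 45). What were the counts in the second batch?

2 responders and 22 non-responders

Because Beta–binomial updating is additive in the counts, the combined data contributed (α_post−α_prior, β_post−β_prior) successes and failures.
Total across both batches: 27−18=9 responders, 45−20=25 non-responders.
Subtract the first batch: 9−7=2 responders and 25−3=22 non-responders.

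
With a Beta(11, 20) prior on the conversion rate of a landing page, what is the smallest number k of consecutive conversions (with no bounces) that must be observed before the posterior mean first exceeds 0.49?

After k conversions and 0 bounces the posterior is Beta(11+k, 20), with mean (11+k)/(11+20+k).
Set (11+k)/(31+k) > 0.49 and solve: k > (0.49·31 − 11)/(1 − 0.49) = 8.216.
The smallest integer exceeding 8.216 is 9.

k = 9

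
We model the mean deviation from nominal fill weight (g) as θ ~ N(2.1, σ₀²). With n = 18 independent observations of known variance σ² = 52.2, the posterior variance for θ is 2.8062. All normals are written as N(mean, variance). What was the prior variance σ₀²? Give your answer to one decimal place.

σ₀² = 86.8

Posterior precision equals prior precision plus data precision: 1/σ_n² = 1/σ₀² + n/σ².
So 1/σ₀² = 1/2.8062 − 18/52.2 = 0.356354 − 0.344828 = 0.011526.
Hence σ₀² = 1/0.011526 ≈ 86.8.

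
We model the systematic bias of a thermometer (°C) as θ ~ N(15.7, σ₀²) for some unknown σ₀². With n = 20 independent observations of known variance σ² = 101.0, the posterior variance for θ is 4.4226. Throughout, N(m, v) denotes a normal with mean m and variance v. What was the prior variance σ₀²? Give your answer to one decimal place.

σ₀² = 35.6

Posterior precision equals prior precision plus data precision: 1/σ_n² = 1/σ₀² + n/σ².
So 1/σ₀² = 1/4.4226 − 20/101.0 = 0.226111 − 0.198020 = 0.028091.
Hence σ₀² = 1/0.028091 ≈ 35.6.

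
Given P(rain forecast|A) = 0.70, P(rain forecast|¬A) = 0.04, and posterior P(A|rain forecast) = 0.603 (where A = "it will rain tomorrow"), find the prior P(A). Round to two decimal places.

In odds form, posterior odds = prior odds × likelihood ratio, so prior odds = posterior odds ÷ LR.
Posterior odds = 0.603/(1−0.603) = 1.5189. LR = 0.70/0.04 = 17.5000.
Prior odds = 1.5189/17.5000 = 0.0868, so P(A) = 0.0868/(1+0.0868) ≈ 0.08.

P(A) = 0.08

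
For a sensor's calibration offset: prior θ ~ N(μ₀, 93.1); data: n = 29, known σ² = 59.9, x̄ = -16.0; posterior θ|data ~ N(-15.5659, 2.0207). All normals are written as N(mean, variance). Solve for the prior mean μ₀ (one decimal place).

μ₀ = 4.0

The posterior mean is a precision-weighted average: μ_n = (τ₀μ₀ + τ_data·x̄)/(τ₀+τ_data), with τ₀=1/σ₀² and τ_data=n/σ².
Here τ₀ = 1/93.1 = 0.010741 and τ_data = 29/59.9 = 0.484140, so τ_n = 0.494881.
Rearranging for μ₀: μ₀ = (μ_n·τ_n − τ_data·x̄)/τ₀ = (-15.5659·0.494881 − 0.484140·-16.0) / 0.010741 = 0.042972/0.010741 ≈ 4.0.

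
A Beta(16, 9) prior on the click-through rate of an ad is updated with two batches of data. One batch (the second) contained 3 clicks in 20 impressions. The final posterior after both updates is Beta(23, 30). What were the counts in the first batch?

Sequential conjugate updates are equivalent to a single update on the pooled data, so total successes = posterior α − prior α and total failures = posterior β − prior β.
Total across both batches: 23−16=7 clicks, 30−9=21 non-clicks.
Subtract the second batch: 7−3=4 clicks and 21−17=4 non-clicks.

4 clicks and 4 non-clicks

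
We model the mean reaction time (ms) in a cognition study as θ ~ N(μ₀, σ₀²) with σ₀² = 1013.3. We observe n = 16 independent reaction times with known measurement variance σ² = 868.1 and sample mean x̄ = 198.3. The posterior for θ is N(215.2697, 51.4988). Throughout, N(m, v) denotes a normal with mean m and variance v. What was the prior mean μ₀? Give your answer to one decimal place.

μ₀ = 532.2

With known observation variance, the Normal–Normal posterior has precision τ_n = τ₀ + n/σ² and mean μ_n = (τ₀μ₀ + (n/σ²)x̄)/τ_n.
Here τ₀ = 1/1013.3 = 0.000987 and τ_data = 16/868.1 = 0.018431, so τ_n = 0.019418.
Rearranging for μ₀: μ₀ = (μ_n·τ_n − τ_data·x̄)/τ₀ = (215.2697·0.019418 − 0.018431·198.3) / 0.000987 = 0.525240/0.000987 ≈ 532.2.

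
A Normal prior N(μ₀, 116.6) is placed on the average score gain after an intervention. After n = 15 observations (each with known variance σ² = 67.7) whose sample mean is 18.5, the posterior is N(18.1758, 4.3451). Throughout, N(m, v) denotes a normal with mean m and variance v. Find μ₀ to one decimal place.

μ₀ = 9.8

With known observation variance, the Normal–Normal posterior has precision τ_n = τ₀ + n/σ² and mean μ_n = (τ₀μ₀ + (n/σ²)x̄)/τ_n.
Here τ₀ = 1/116.6 = 0.008576 and τ_data = 15/67.7 = 0.221566, so τ_n = 0.230142.
Rearranging for μ₀: μ₀ = (μ_n·τ_n − τ_data·x̄)/τ₀ = (18.1758·0.230142 − 0.221566·18.5) / 0.008576 = 0.084044/0.008576 ≈ 9.8.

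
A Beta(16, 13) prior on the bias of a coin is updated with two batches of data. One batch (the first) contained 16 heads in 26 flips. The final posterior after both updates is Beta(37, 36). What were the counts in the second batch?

Sequential conjugate updates are equivalent to a single update on the pooled data, so total successes = posterior α − prior α and total failures = posterior β − prior β.
Total across both batches: 37−16=21 heads, 36−13=23 tails.
Subtract the first batch: 21−16=5 heads and 23−10=13 tails.

5 heads and 13 tails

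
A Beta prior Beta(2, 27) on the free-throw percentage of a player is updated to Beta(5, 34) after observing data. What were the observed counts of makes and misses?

3 makes and 7 misses

Beta is conjugate to the binomial likelihood: posterior = Beta(α+s, β+f).
Match parameters: s=5−2=3, f=34−27=7.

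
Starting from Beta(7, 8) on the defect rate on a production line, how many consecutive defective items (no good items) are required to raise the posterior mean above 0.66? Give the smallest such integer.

k = 9

After k defective items and 0 good items the posterior is Beta(7+k, 8), with mean (7+k)/(7+8+k).
Set (7+k)/(15+k) > 0.66 and solve: k > (0.66·15 − 7)/(1 − 0.66) = 8.529.
The smallest integer exceeding 8.529 is 9.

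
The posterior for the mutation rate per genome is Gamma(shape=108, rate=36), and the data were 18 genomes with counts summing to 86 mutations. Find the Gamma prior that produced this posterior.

Gamma–Poisson conjugacy: posterior shape = α + Σxᵢ, posterior rate = β + n.
So α = 108 − 86 = 22 and β = 36 − 18 = 18.

Gamma(shape=22, rate=18)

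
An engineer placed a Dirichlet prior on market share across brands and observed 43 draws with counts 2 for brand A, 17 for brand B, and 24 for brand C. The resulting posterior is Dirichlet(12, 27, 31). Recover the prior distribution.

Dirichlet(10, 10, 7)

For a Dirichlet(α) prior with multinomial counts c, the posterior is Dirichlet(α + c) componentwise.
Subtract each count from the matching posterior parameter: 12−2=10, 27−17=10, 31−24=7.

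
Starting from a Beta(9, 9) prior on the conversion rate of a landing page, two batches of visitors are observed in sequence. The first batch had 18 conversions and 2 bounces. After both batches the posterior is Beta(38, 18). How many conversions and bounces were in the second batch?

Sequential conjugate updates are equivalent to a single update on the pooled data, so total successes = posterior α − prior α and total failures = posterior β − prior β.
Total across both batches: 38−9=29 conversions, 18−9=9 bounces.
Subtract the first batch: 29−18=11 conversions and 9−2=7 bounces.

11 conversions and 7 bounces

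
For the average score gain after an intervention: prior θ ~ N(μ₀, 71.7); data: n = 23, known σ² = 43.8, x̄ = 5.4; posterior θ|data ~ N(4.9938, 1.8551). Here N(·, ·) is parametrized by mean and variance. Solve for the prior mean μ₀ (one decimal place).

The posterior mean is a precision-weighted average: μ_n = (τ₀μ₀ + τ_data·x̄)/(τ₀+τ_data), with τ₀=1/σ₀² and τ_data=n/σ².
Here τ₀ = 1/71.7 = 0.013947 and τ_data = 23/43.8 = 0.525114, so τ_n = 0.539061.
Rearranging for μ₀: μ₀ = (μ_n·τ_n − τ_data·x̄)/τ₀ = (4.9938·0.539061 − 0.525114·5.4) / 0.013947 = -0.143653/0.013947 ≈ -10.3.

μ₀ = -10.3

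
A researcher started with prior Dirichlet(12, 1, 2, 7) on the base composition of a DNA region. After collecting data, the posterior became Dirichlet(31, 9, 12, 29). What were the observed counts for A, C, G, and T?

counts (19, 8, 10, 22)

For a Dirichlet(α) prior with multinomial counts c, the posterior is Dirichlet(α + c) componentwise.
Counts are posterior − prior componentwise: 31−12=19, 9−1=8, 12−2=10, 29−7=22.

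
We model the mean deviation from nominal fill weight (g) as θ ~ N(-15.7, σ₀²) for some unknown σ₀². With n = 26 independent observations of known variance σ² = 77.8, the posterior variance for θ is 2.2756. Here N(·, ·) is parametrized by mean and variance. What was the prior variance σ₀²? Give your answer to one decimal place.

Posterior precision equals prior precision plus data precision: 1/σ_n² = 1/σ₀² + n/σ².
So 1/σ₀² = 1/2.2756 − 26/77.8 = 0.439445 − 0.334190 = 0.105255.
Hence σ₀² = 1/0.105255 ≈ 9.5.

σ₀² = 9.5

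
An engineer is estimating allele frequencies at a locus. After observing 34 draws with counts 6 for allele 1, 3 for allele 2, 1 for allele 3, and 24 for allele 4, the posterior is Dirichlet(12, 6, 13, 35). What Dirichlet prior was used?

For a Dirichlet(α) prior with multinomial counts c, the posterior is Dirichlet(α + c) componentwise.
Subtract each count from the matching posterior parameter: 12−6=6, 6−3=3, 13−1=12, 35−24=11.

Dirichlet(6, 3, 12, 11)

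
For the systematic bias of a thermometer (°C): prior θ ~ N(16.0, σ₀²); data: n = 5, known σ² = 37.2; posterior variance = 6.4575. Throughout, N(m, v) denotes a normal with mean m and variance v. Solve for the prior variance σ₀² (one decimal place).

Posterior precision equals prior precision plus data precision: 1/σ_n² = 1/σ₀² + n/σ².
So 1/σ₀² = 1/6.4575 − 5/37.2 = 0.154859 − 0.134409 = 0.020450.
Hence σ₀² = 1/0.020450 ≈ 48.9.

σ₀² = 48.9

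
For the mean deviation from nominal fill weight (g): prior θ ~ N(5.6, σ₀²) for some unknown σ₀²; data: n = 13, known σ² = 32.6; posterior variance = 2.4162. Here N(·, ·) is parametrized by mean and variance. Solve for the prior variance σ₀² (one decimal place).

σ₀² = 66.2

Posterior precision equals prior precision plus data precision: 1/σ_n² = 1/σ₀² + n/σ².
So 1/σ₀² = 1/2.4162 − 13/32.6 = 0.413873 − 0.398773 = 0.015100.
Hence σ₀² = 1/0.015100 ≈ 66.2.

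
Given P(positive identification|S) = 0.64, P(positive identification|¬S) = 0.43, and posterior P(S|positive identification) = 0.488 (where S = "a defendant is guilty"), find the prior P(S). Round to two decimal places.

Bayes' rule in odds form gives O(S|E) = O(S)·[P(E|S)/P(E|¬S)], hence O(S) = O(S|E)/LR.
Posterior odds = 0.488/(1−0.488) = 0.9531. LR = 0.64/0.43 = 1.4884.
Prior odds = 0.9531/1.4884 = 0.6404, so P(S) = 0.6404/(1+0.6404) ≈ 0.39.

P(S) = 0.39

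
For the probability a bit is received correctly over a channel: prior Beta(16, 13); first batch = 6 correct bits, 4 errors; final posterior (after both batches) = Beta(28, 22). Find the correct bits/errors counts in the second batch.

6 correct bits and 5 errors

Because Beta–binomial updating is additive in the counts, the combined data contributed (α_post−α_prior, β_post−β_prior) successes and failures.
Total across both batches: 28−16=12 correct bits, 22−13=9 errors.
Subtract the first batch: 12−6=6 correct bits and 9−4=5 errors.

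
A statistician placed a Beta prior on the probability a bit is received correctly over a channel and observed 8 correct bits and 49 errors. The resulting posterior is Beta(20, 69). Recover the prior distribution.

Beta(12, 20)

Beta is conjugate to the binomial likelihood: posterior = Beta(a+s, b+f).
Subtract the data counts: 20−8=12, 69−49=20.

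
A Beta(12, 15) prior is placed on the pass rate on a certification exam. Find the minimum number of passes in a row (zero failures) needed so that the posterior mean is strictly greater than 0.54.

k = 6

After k passes and 0 failures the posterior is Beta(12+k, 15), with mean (12+k)/(12+15+k).
Set (12+k)/(27+k) > 0.54 and solve: k > (0.54·27 − 12)/(1 − 0.54) = 5.609.
The smallest integer exceeding 5.609 is 6.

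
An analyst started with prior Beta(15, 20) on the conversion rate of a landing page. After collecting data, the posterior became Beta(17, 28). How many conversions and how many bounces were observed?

Under Beta–binomial conjugacy the posterior parameters are (α+s, β+f).
Match parameters: s=17−15=2, f=28−20=8.

2 conversions and 8 bounces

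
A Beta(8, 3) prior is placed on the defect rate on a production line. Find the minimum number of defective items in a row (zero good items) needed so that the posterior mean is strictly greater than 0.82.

k = 6

After k defective items and 0 good items the posterior is Beta(8+k, 3), with mean (8+k)/(8+3+k).
Set (8+k)/(11+k) > 0.82 and solve: k > (0.82·11 − 8)/(1 − 0.82) = 5.667.
The smallest integer exceeding 5.667 is 6, and checking k=6: (14)/(17) = 0.8235 > 0.82.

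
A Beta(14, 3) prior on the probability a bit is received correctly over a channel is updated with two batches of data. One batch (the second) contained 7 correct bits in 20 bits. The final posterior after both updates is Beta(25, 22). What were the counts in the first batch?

Sequential conjugate updates are equivalent to a single update on the pooled data, so total successes = posterior α − prior α and total failures = posterior β − prior β.
Total across both batches: 25−14=11 correct bits, 22−3=19 errors.
Subtract the second batch: 11−7=4 correct bits and 19−13=6 errors.

4 correct bits and 6 errors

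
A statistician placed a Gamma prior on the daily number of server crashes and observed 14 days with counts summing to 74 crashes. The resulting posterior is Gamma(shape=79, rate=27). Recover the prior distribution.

A Gamma(α, β) prior (rate parametrization) on a Poisson rate with n observations summing to S gives posterior Gamma(α+S, β+n).
So α = 79 − 74 = 5 and β = 27 − 14 = 13.

Gamma(shape=5, rate=13)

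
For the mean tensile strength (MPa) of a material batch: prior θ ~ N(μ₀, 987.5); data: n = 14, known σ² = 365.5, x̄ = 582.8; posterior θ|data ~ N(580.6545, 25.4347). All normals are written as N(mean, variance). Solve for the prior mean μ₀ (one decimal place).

The posterior mean is a precision-weighted average: μ_n = (τ₀μ₀ + τ_data·x̄)/(τ₀+τ_data), with τ₀=1/σ₀² and τ_data=n/σ².
Here τ₀ = 1/987.5 = 0.001013 and τ_data = 14/365.5 = 0.038304, so τ_n = 0.039317.
Rearranging for μ₀: μ₀ = (μ_n·τ_n − τ_data·x̄)/τ₀ = (580.6545·0.039317 − 0.038304·582.8) / 0.001013 = 0.506022/0.001013 ≈ 499.5.

μ₀ = 499.5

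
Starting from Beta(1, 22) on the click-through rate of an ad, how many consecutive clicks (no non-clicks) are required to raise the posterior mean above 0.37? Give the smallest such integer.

After k clicks and 0 non-clicks the posterior is Beta(1+k, 22), with mean (1+k)/(1+22+k).
Set (1+k)/(23+k) > 0.37 and solve: k > (0.37·23 − 1)/(1 − 0.37) = 11.921.
The smallest integer exceeding 11.921 is 12.

k = 12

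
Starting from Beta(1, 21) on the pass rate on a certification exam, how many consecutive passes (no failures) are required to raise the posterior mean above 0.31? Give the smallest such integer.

k = 9

After k passes and 0 failures the posterior is Beta(1+k, 21), with mean (1+k)/(1+21+k).
Set (1+k)/(22+k) > 0.31 and solve: k > (0.31·22 − 1)/(1 − 0.31) = 8.435.
The smallest integer exceeding 8.435 is 9.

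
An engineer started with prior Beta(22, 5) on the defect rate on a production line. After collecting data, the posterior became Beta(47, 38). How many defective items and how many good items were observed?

A Beta(α, β) prior with s successes and f failures in binomial data gives a Beta(α+s, β+f) posterior.
So s = 47 − 22 = 25 and f = 38 − 5 = 33.

25 defective items and 33 good items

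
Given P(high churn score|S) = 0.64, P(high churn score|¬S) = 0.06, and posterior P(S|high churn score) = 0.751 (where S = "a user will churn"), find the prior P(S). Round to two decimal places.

Bayes' rule in odds form gives O(S|E) = O(S)·[P(E|S)/P(E|¬S)], hence O(S) = O(S|E)/LR.
Posterior odds = 0.751/(1−0.751) = 3.0161. LR = 0.64/0.06 = 10.6667.
Prior odds = 3.0161/10.6667 = 0.2828, so P(S) = 0.2828/(1+0.2828) ≈ 0.22.

P(S) = 0.22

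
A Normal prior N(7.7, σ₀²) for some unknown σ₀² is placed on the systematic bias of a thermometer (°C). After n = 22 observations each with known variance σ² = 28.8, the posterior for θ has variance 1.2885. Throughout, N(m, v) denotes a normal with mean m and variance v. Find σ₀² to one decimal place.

For the Normal–Normal model with known σ², precisions add: τ_n = τ₀ + n/σ².
So 1/σ₀² = 1/1.2885 − 22/28.8 = 0.776096 − 0.763889 = 0.012207.
Hence σ₀² = 1/0.012207 ≈ 81.9.

σ₀² = 81.9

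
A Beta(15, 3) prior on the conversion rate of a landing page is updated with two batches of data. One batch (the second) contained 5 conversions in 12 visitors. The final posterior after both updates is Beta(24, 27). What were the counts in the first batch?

4 conversions and 17 bounces

Because Beta–binomial updating is additive in the counts, the combined data contributed (α_post−α_prior, β_post−β_prior) successes and failures.
Total across both batches: 24−15=9 conversions, 27−3=24 bounces.
Subtract the second batch: 9−5=4 conversions and 24−7=17 bounces.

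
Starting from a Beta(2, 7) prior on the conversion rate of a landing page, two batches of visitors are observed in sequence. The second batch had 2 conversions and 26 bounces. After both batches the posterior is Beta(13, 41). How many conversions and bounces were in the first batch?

9 conversions and 8 bounces

Because Beta–binomial updating is additive in the counts, the combined data contributed (α_post−α_prior, β_post−β_prior) successes and failures.
Total across both batches: 13−2=11 conversions, 41−7=34 bounces.
Subtract the second batch: 11−2=9 conversions and 34−26=8 bounces.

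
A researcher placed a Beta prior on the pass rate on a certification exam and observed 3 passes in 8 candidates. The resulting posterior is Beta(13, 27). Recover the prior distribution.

Beta is conjugate to the binomial likelihood: posterior = Beta(a+s, b+f).
Subtract the data counts: 13−3=10, 27−5=22.

Beta(10, 22)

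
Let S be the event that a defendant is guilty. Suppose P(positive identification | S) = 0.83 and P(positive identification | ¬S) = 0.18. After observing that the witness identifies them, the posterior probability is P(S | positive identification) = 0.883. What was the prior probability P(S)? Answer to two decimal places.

Bayes' rule in odds form gives O(S|E) = O(S)·[P(E|S)/P(E|¬S)], hence O(S) = O(S|E)/LR.
Posterior odds = 0.883/(1−0.883) = 7.5470. LR = 0.83/0.18 = 4.6111.
Prior odds = 7.5470/4.6111 = 1.6367, so P(S) = 1.6367/(1+1.6367) ≈ 0.62.

P(S) = 0.62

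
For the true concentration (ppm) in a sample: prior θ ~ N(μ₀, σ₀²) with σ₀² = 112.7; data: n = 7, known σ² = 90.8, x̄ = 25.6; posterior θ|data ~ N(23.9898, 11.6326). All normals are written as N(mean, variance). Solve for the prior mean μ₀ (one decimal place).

μ₀ = 10.0

With known observation variance, the Normal–Normal posterior has precision τ_n = τ₀ + n/σ² and mean μ_n = (τ₀μ₀ + (n/σ²)x̄)/τ_n.
Here τ₀ = 1/112.7 = 0.008873 and τ_data = 7/90.8 = 0.077093, so τ_n = 0.085966.
Rearranging for μ₀: μ₀ = (μ_n·τ_n − τ_data·x̄)/τ₀ = (23.9898·0.085966 − 0.077093·25.6) / 0.008873 = 0.088726/0.008873 ≈ 10.0.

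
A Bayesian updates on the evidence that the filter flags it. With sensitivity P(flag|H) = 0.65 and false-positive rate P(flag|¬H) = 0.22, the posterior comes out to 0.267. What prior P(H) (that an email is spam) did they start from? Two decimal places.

P(H) = 0.11

In odds form, posterior odds = prior odds × likelihood ratio, so prior odds = posterior odds ÷ LR.
Posterior odds = 0.267/(1−0.267) = 0.3643. LR = 0.65/0.22 = 2.9545.
Prior odds = 0.3643/2.9545 = 0.1233, so P(H) = 0.1233/(1+0.1233) ≈ 0.11.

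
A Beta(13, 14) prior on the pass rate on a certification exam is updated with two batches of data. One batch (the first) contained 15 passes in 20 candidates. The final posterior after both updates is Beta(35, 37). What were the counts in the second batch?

7 passes and 18 failures

Sequential conjugate updates are equivalent to a single update on the pooled data, so total successes = posterior α − prior α and total failures = posterior β − prior β.
Total across both batches: 35−13=22 passes, 37−14=23 failures.
Subtract the first batch: 22−15=7 passes and 23−5=18 failures.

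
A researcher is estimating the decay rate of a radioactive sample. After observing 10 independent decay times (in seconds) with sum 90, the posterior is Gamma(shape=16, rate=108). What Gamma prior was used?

Gamma(shape=6, rate=18)

Gamma–exponential conjugacy: posterior shape = α + n, posterior rate = β + Σtᵢ.
So α = 16 − 10 = 6 and β = 108 − 90 = 18.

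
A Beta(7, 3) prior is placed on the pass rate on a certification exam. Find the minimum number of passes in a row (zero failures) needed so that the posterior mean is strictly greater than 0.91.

After k passes and 0 failures the posterior is Beta(7+k, 3), with mean (7+k)/(7+3+k).
Set (7+k)/(10+k) > 0.91 and solve: k > (0.91·10 − 7)/(1 − 0.91) = 23.333.
The smallest integer exceeding 23.333 is 24.

k = 24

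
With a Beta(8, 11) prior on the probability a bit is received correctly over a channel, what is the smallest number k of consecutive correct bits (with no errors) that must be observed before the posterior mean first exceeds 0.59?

k = 8

After k correct bits and 0 errors the posterior is Beta(8+k, 11), with mean (8+k)/(8+11+k).
Set (8+k)/(19+k) > 0.59 and solve: k > (0.59·19 − 8)/(1 − 0.59) = 7.829.
The smallest integer exceeding 7.829 is 8, and checking k=8: (16)/(27) = 0.5926 > 0.59.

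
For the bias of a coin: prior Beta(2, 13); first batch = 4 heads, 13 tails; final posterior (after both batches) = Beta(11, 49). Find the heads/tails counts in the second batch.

5 heads and 23 tails

Sequential conjugate updates are equivalent to a single update on the pooled data, so total successes = posterior α − prior α and total failures = posterior β − prior β.
Total across both batches: 11−2=9 heads, 49−13=36 tails.
Subtract the first batch: 9−4=5 heads and 36−13=23 tails.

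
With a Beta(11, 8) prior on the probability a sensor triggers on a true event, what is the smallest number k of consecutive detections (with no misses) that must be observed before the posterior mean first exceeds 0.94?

k = 115

After k detections and 0 misses the posterior is Beta(11+k, 8), with mean (11+k)/(11+8+k).
Set (11+k)/(19+k) > 0.94 and solve: k > (0.94·19 − 11)/(1 − 0.94) = 114.333.
The smallest integer exceeding 114.333 is 115.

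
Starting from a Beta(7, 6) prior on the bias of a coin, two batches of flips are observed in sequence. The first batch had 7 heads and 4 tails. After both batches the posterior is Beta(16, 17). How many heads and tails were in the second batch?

Because Beta–binomial updating is additive in the counts, the combined data contributed (α_post−α_prior, β_post−β_prior) successes and failures.
Total across both batches: 16−7=9 heads, 17−6=11 tails.
Subtract the first batch: 9−7=2 heads and 11−4=7 tails.

2 heads and 7 tails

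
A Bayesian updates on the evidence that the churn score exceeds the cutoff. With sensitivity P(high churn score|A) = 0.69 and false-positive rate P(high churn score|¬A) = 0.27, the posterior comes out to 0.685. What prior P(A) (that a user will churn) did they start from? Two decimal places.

P(A) = 0.46

Bayes' rule in odds form gives O(A|E) = O(A)·[P(E|A)/P(E|¬A)], hence O(A) = O(A|E)/LR.
Posterior odds = 0.685/(1−0.685) = 2.1746. LR = 0.69/0.27 = 2.5556.
Prior odds = 2.1746/2.5556 = 0.8509, so P(A) = 0.8509/(1+0.8509) ≈ 0.46.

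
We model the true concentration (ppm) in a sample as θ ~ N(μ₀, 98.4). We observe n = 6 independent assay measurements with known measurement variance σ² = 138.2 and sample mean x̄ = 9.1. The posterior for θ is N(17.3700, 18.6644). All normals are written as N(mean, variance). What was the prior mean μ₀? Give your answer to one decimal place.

μ₀ = 52.7

With known observation variance, the Normal–Normal posterior has precision τ_n = τ₀ + n/σ² and mean μ_n = (τ₀μ₀ + (n/σ²)x̄)/τ_n.
Here τ₀ = 1/98.4 = 0.010163 and τ_data = 6/138.2 = 0.043415, so τ_n = 0.053578.
Rearranging for μ₀: μ₀ = (μ_n·τ_n − τ_data·x̄)/τ₀ = (17.3700·0.053578 − 0.043415·9.1) / 0.010163 = 0.535573/0.010163 ≈ 52.7.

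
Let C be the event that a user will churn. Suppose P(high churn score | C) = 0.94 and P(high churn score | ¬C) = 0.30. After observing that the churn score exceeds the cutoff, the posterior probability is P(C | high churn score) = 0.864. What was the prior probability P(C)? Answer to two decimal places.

P(C) = 0.67

In odds form, posterior odds = prior odds × likelihood ratio, so prior odds = posterior odds ÷ LR.
Posterior odds = 0.864/(1−0.864) = 6.3529. LR = 0.94/0.30 = 3.1333.
Prior odds = 6.3529/3.1333 = 2.0275, so P(C) = 2.0275/(1+2.0275) ≈ 0.67.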